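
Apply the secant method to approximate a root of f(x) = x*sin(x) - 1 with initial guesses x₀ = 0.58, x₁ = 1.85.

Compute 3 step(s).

f(x) = x*sin(x) - 1
x₀ = 0.58, x₁ = 1.85

Secant formula: x_{n+1} = x_n - f(x_n)(x_n - x_{n-1})/(f(x_n) - f(x_{n-1}))

Iteration 1:
  f(0.580000) = -0.682146
  f(1.850000) = 0.778359
  x_2 = 1.850000 - 0.778359×(1.850000 - 0.580000)/(0.778359 - (-0.682146))
       = 1.173168
Iteration 2:
  f(1.850000) = 0.778359
  f(1.173168) = 0.081640
  x_3 = 1.173168 - 0.081640×(1.173168 - 1.850000)/(0.081640 - 0.778359)
       = 1.093858
Iteration 3:
  f(1.173168) = 0.081640
  f(1.093858) = -0.028211
  x_4 = 1.093858 - (-0.028211)×(1.093858 - 1.173168)/(-0.028211 - 0.081640)
       = 1.114226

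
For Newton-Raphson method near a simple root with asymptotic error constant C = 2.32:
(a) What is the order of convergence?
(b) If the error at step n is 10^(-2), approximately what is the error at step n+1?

(a) Newton-Raphson has quadratic (order 2) convergence near simple roots.
    This means |e_{n+1}| ≈ C|e_n|².

(b) With |e_n| = 10^(-2) and C = 2.32:
    |e_{n+1}| ≈ 2.32 × (10^(-2))² = 2.32 × 10^(-4)

(a) 2 (quadratic); (b) |e_{n+1}| ≈ 2.320e-04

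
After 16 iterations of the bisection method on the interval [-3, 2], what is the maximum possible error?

Bisection error bound: |error| ≤ (b-a)/2^n
|error| ≤ (2 - (-3))/2^16 = 5/2^16
|error| ≤ 0.0000762939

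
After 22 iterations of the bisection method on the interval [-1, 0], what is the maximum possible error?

Bisection error bound: |error| ≤ (b-a)/2^n
|error| ≤ (0 - (-1))/2^22 = 1/2^22
|error| ≤ 0.0000002384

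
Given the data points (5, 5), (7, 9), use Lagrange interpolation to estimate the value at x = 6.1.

Lagrange interpolation formula:
P(x) = Σ yᵢ × Lᵢ(x)
where Lᵢ(x) = Π_{j≠i} (x - xⱼ)/(xᵢ - xⱼ)

L_0(6.1) = (6.1 - 7)/(5 - 7) = 0.450000
L_1(6.1) = (6.1 - 5)/(7 - 5) = 0.550000

P(6.1) = 5×L_0(6.1) + 9×L_1(6.1)
P(6.1) = 7.200000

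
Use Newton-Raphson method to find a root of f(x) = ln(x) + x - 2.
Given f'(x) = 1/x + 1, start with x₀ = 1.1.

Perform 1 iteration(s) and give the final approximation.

f(x) = ln(x) + x - 2
f'(x) = 1/x + 1
x₀ = 1.1

Newton-Raphson formula: x_{n+1} = x_n - f(x_n)/f'(x_n)

Iteration 1:
  f(1.100000) = -0.804690
  f'(1.100000) = 1.909091
  x_1 = 1.100000 - (-0.804690)/1.909091 = 1.521504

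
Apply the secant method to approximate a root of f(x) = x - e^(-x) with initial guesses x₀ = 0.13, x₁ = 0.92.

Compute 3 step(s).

f(x) = x - e^(-x)
x₀ = 0.13, x₁ = 0.92

Secant formula: x_{n+1} = x_n - f(x_n)(x_n - x_{n-1})/(f(x_n) - f(x_{n-1}))

Iteration 1:
  f(0.130000) = -0.748095
  f(0.920000) = 0.521481
  x_2 = 0.920000 - 0.521481×(0.920000 - 0.130000)/(0.521481 - (-0.748095))
       = 0.595506
Iteration 2:
  f(0.920000) = 0.521481
  f(0.595506) = 0.044222
  x_3 = 0.595506 - 0.044222×(0.595506 - 0.920000)/(0.044222 - 0.521481)
       = 0.565439
Iteration 3:
  f(0.595506) = 0.044222
  f(0.565439) = -0.002672
  x_4 = 0.565439 - (-0.002672)×(0.565439 - 0.595506)/(-0.002672 - 0.044222)
       = 0.567152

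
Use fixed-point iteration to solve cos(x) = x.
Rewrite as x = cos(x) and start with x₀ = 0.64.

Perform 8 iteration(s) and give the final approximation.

Equation: cos(x) = x
Fixed-point form: x = cos(x)
x₀ = 0.64

x_1 = g(0.640000) = 0.802096
x_2 = g(0.802096) = 0.695202
x_3 = g(0.695202) = 0.767924
x_4 = g(0.767924) = 0.719354
x_5 = g(0.719354) = 0.752232
x_6 = g(0.752232) = 0.730166
x_7 = g(0.730166) = 0.745064
x_8 = g(0.745064) = 0.735045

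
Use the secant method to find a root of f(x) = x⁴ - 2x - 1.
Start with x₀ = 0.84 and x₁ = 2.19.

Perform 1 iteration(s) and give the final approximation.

f(x) = x⁴ - 2x - 1
x₀ = 0.84, x₁ = 2.19

Secant formula: x_{n+1} = x_n - f(x_n)(x_n - x_{n-1})/(f(x_n) - f(x_{n-1}))

Iteration 1:
  f(0.840000) = -2.182129
  f(2.190000) = 17.622575
  x_2 = 2.190000 - 17.622575×(2.190000 - 0.840000)/(17.622575 - (-2.182129))
       = 0.988746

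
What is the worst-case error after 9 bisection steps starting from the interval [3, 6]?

Bisection error bound: |error| ≤ (b-a)/2^n
|error| ≤ (6 - 3)/2^9 = 3/2^9
|error| ≤ 0.0058593750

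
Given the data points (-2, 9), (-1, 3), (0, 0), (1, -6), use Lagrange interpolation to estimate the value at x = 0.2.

Lagrange interpolation formula:
P(x) = Σ yᵢ × Lᵢ(x)
where Lᵢ(x) = Π_{j≠i} (x - xⱼ)/(xᵢ - xⱼ)

L_0(0.2) = (0.2 - (-1))/(-2 - (-1)) × (0.2 - 0)/(-2 - 0) × (0.2 - 1)/(-2 - 1) = 0.032000
L_1(0.2) = (0.2 - (-2))/(-1 - (-2)) × (0.2 - 0)/(-1 - 0) × (0.2 - 1)/(-1 - 1) = -0.176000
L_2(0.2) = (0.2 - (-2))/(0 - (-2)) × (0.2 - (-1))/(0 - (-1)) × (0.2 - 1)/(0 - 1) = 1.056000
L_3(0.2) = (0.2 - (-2))/(1 - (-2)) × (0.2 - (-1))/(1 - (-1)) × (0.2 - 0)/(1 - 0) = 0.088000

P(0.2) = 9×L_0(0.2) + 3×L_1(0.2) + 0×L_2(0.2) + (-6)×L_3(0.2)
P(0.2) = -0.768000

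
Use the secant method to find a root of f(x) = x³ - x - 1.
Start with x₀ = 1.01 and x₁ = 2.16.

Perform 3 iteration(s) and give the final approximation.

f(x) = x³ - x - 1
x₀ = 1.01, x₁ = 2.16

Secant formula: x_{n+1} = x_n - f(x_n)(x_n - x_{n-1})/(f(x_n) - f(x_{n-1}))

Iteration 1:
  f(1.010000) = -0.979699
  f(2.160000) = 6.917696
  x_2 = 2.160000 - 6.917696×(2.160000 - 1.010000)/(6.917696 - (-0.979699))
       = 1.152661
Iteration 2:
  f(2.160000) = 6.917696
  f(1.152661) = -0.621203
  x_3 = 1.152661 - (-0.621203)×(1.152661 - 2.160000)/(-0.621203 - 6.917696)
       = 1.235666
Iteration 3:
  f(1.152661) = -0.621203
  f(1.235666) = -0.348965
  x_4 = 1.235666 - (-0.348965)×(1.235666 - 1.152661)/(-0.348965 - (-0.621203))
       = 1.342064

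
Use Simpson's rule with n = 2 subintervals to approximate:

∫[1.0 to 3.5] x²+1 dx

f(x) = x²+1
a = 1.0, b = 3.5, n = 2
h = (b - a)/n = 1.250000

Simpson's rule: (h/3)[f(x₀) + 4f(x₁) + 2f(x₂) + ... + f(xₙ)]

x_0 = 1.0000, f(x_0) = 2.000000, coefficient = 1
x_1 = 2.2500, f(x_1) = 6.062500, coefficient = 4
x_2 = 3.5000, f(x_2) = 13.250000, coefficient = 1

I ≈ (1.250000/3) × 39.500000 = 16.458333
Exact value: 16.458333
Error: 0.000000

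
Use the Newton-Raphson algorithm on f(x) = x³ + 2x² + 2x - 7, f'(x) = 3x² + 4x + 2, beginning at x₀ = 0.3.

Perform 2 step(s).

f(x) = x³ + 2x² + 2x - 7
f'(x) = 3x² + 4x + 2
x₀ = 0.3

Newton-Raphson formula: x_{n+1} = x_n - f(x_n)/f'(x_n)

Iteration 1:
  f(0.300000) = -6.193000
  f'(0.300000) = 3.470000
  x_1 = 0.300000 - (-6.193000)/3.470000 = 2.084726
Iteration 2:
  f(2.084726) = 14.922013
  f'(2.084726) = 23.377155
  x_2 = 2.084726 - 14.922013/23.377155 = 1.446410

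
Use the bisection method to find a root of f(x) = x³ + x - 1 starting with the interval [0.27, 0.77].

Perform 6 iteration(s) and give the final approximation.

f(x) = x³ + x - 1
Initial interval: [0.27, 0.77]

Iteration 1:
  c_1 = (0.270000 + 0.770000)/2 = 0.520000
  f(c_1) = f(0.520000) = -0.339392
  f(a) × f(c) ≥ 0, new interval: [0.520000, 0.770000]
Iteration 2:
  c_2 = (0.520000 + 0.770000)/2 = 0.645000
  f(c_2) = f(0.645000) = -0.086664
  f(a) × f(c) ≥ 0, new interval: [0.645000, 0.770000]
Iteration 3:
  c_3 = (0.645000 + 0.770000)/2 = 0.707500
  f(c_3) = f(0.707500) = 0.061644
  f(a) × f(c) < 0, new interval: [0.645000, 0.707500]
Iteration 4:
  c_4 = (0.645000 + 0.707500)/2 = 0.676250
  f(c_4) = f(0.676250) = -0.014491
  f(a) × f(c) ≥ 0, new interval: [0.676250, 0.707500]
Iteration 5:
  c_5 = (0.676250 + 0.707500)/2 = 0.691875
  f(c_5) = f(0.691875) = 0.023069
  f(a) × f(c) < 0, new interval: [0.676250, 0.691875]
Iteration 6:
  c_6 = (0.676250 + 0.691875)/2 = 0.684063
  f(c_6) = f(0.684063) = 0.004164
  f(a) × f(c) < 0, new interval: [0.676250, 0.684063]

After 6 iteration(s), the approximation is c_6 = 0.684063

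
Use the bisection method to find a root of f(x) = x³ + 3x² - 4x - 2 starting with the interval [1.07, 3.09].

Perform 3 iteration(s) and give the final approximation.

f(x) = x³ + 3x² - 4x - 2
Initial interval: [1.07, 3.09]

Iteration 1:
  c_1 = (1.070000 + 3.090000)/2 = 2.080000
  f(c_1) = f(2.080000) = 11.658112
  f(a) × f(c) < 0, new interval: [1.070000, 2.080000]
Iteration 2:
  c_2 = (1.070000 + 2.080000)/2 = 1.575000
  f(c_2) = f(1.575000) = 3.048859
  f(a) × f(c) < 0, new interval: [1.070000, 1.575000]
Iteration 3:
  c_3 = (1.070000 + 1.575000)/2 = 1.322500
  f(c_3) = f(1.322500) = 0.270080
  f(a) × f(c) < 0, new interval: [1.070000, 1.322500]

After 3 iteration(s), the approximation is c_3 = 1.322500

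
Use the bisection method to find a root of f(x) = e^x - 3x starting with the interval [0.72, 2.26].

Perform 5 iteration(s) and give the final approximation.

f(x) = e^x - 3x
Initial interval: [0.72, 2.26]

Iteration 1:
  c_1 = (0.720000 + 2.260000)/2 = 1.490000
  f(c_1) = f(1.490000) = -0.032904
  f(a) × f(c) ≥ 0, new interval: [1.490000, 2.260000]
Iteration 2:
  c_2 = (1.490000 + 2.260000)/2 = 1.875000
  f(c_2) = f(1.875000) = 0.895819
  f(a) × f(c) < 0, new interval: [1.490000, 1.875000]
Iteration 3:
  c_3 = (1.490000 + 1.875000)/2 = 1.682500
  f(c_3) = f(1.682500) = 0.331487
  f(a) × f(c) < 0, new interval: [1.490000, 1.682500]
Iteration 4:
  c_4 = (1.490000 + 1.682500)/2 = 1.586250
  f(c_4) = f(1.586250) = 0.126644
  f(a) × f(c) < 0, new interval: [1.490000, 1.586250]
Iteration 5:
  c_5 = (1.490000 + 1.586250)/2 = 1.538125
  f(c_5) = f(1.538125) = 0.041477
  f(a) × f(c) < 0, new interval: [1.490000, 1.538125]

After 5 iteration(s), the approximation is c_5 = 1.538125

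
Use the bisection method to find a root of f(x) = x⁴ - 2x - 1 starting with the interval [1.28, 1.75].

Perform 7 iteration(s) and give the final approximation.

f(x) = x⁴ - 2x - 1
Initial interval: [1.28, 1.75]

Iteration 1:
  c_1 = (1.280000 + 1.750000)/2 = 1.515000
  f(c_1) = f(1.515000) = 1.238058
  f(a) × f(c) < 0, new interval: [1.280000, 1.515000]
Iteration 2:
  c_2 = (1.280000 + 1.515000)/2 = 1.397500
  f(c_2) = f(1.397500) = 0.019233
  f(a) × f(c) < 0, new interval: [1.280000, 1.397500]
Iteration 3:
  c_3 = (1.280000 + 1.397500)/2 = 1.338750
  f(c_3) = f(1.338750) = -0.465334
  f(a) × f(c) ≥ 0, new interval: [1.338750, 1.397500]
Iteration 4:
  c_4 = (1.338750 + 1.397500)/2 = 1.368125
  f(c_4) = f(1.368125) = -0.232742
  f(a) × f(c) ≥ 0, new interval: [1.368125, 1.397500]
Iteration 5:
  c_5 = (1.368125 + 1.397500)/2 = 1.382812
  f(c_5) = f(1.382812) = -0.109229
  f(a) × f(c) ≥ 0, new interval: [1.382812, 1.397500]
Iteration 6:
  c_6 = (1.382812 + 1.397500)/2 = 1.390156
  f(c_6) = f(1.390156) = -0.045623
  f(a) × f(c) ≥ 0, new interval: [1.390156, 1.397500]
Iteration 7:
  c_7 = (1.390156 + 1.397500)/2 = 1.393828
  f(c_7) = f(1.393828) = -0.013352
  f(a) × f(c) ≥ 0, new interval: [1.393828, 1.397500]

After 7 iteration(s), the approximation is c_7 = 1.393828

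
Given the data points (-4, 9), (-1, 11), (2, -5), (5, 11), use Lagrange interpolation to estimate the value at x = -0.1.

Lagrange interpolation formula:
P(x) = Σ yᵢ × Lᵢ(x)
where Lᵢ(x) = Π_{j≠i} (x - xⱼ)/(xᵢ - xⱼ)

L_0(-0.1) = (-0.1 - (-1))/(-4 - (-1)) × (-0.1 - 2)/(-4 - 2) × (-0.1 - 5)/(-4 - 5) = -0.059500
L_1(-0.1) = (-0.1 - (-4))/(-1 - (-4)) × (-0.1 - 2)/(-1 - 2) × (-0.1 - 5)/(-1 - 5) = 0.773500
L_2(-0.1) = (-0.1 - (-4))/(2 - (-4)) × (-0.1 - (-1))/(2 - (-1)) × (-0.1 - 5)/(2 - 5) = 0.331500
L_3(-0.1) = (-0.1 - (-4))/(5 - (-4)) × (-0.1 - (-1))/(5 - (-1)) × (-0.1 - 2)/(5 - 2) = -0.045500

P(-0.1) = 9×L_0(-0.1) + 11×L_1(-0.1) + (-5)×L_2(-0.1) + 11×L_3(-0.1)
P(-0.1) = 5.815000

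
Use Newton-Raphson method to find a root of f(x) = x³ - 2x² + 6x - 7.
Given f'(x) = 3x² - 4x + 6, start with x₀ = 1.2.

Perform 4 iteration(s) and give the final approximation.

f(x) = x³ - 2x² + 6x - 7
f'(x) = 3x² - 4x + 6
x₀ = 1.2

Newton-Raphson formula: x_{n+1} = x_n - f(x_n)/f'(x_n)

Iteration 1:
  f(1.200000) = -0.952000
  f'(1.200000) = 5.520000
  x_1 = 1.200000 - (-0.952000)/5.520000 = 1.372464
Iteration 2:
  f(1.372464) = 0.052720
  f'(1.372464) = 6.161115
  x_2 = 1.372464 - 0.052720/6.161115 = 1.363907
Iteration 3:
  f(1.363907) = 0.000154
  f'(1.363907) = 6.125099
  x_3 = 1.363907 - 0.000154/6.125099 = 1.363882
Iteration 4:
  f(1.363882) = 0.000000
  f'(1.363882) = 6.124993
  x_4 = 1.363882 - 0.000000/6.124993 = 1.363882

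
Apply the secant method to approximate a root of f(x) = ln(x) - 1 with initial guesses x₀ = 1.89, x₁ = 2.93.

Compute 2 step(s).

f(x) = ln(x) - 1
x₀ = 1.89, x₁ = 2.93

Secant formula: x_{n+1} = x_n - f(x_n)(x_n - x_{n-1})/(f(x_n) - f(x_{n-1}))

Iteration 1:
  f(1.890000) = -0.363423
  f(2.930000) = 0.075002
  x_2 = 2.930000 - 0.075002×(2.930000 - 1.890000)/(0.075002 - (-0.363423))
       = 2.752085
Iteration 2:
  f(2.930000) = 0.075002
  f(2.752085) = 0.012359
  x_3 = 2.752085 - 0.012359×(2.752085 - 2.930000)/(0.012359 - 0.075002)
       = 2.716985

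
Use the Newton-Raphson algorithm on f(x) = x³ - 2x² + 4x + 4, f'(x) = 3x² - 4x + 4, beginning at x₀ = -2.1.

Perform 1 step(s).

f(x) = x³ - 2x² + 4x + 4
f'(x) = 3x² - 4x + 4
x₀ = -2.1

Newton-Raphson formula: x_{n+1} = x_n - f(x_n)/f'(x_n)

Iteration 1:
  f(-2.100000) = -22.481000
  f'(-2.100000) = 25.630000
  x_1 = -2.100000 - (-22.481000)/25.630000 = -1.222864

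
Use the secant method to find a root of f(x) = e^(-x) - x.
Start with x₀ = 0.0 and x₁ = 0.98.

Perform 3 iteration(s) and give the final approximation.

f(x) = e^(-x) - x
x₀ = 0.0, x₁ = 0.98

Secant formula: x_{n+1} = x_n - f(x_n)(x_n - x_{n-1})/(f(x_n) - f(x_{n-1}))

Iteration 1:
  f(0.000000) = 1.000000
  f(0.980000) = -0.604689
  x_2 = 0.980000 - (-0.604689)×(0.980000 - 0.000000)/(-0.604689 - 1.000000)
       = 0.610710
Iteration 2:
  f(0.980000) = -0.604689
  f(0.610710) = -0.067745
  x_3 = 0.610710 - (-0.067745)×(0.610710 - 0.980000)/(-0.067745 - (-0.604689))
       = 0.564118
Iteration 3:
  f(0.610710) = -0.067745
  f(0.564118) = 0.004744
  x_4 = 0.564118 - 0.004744×(0.564118 - 0.610710)/(0.004744 - (-0.067745))
       = 0.567167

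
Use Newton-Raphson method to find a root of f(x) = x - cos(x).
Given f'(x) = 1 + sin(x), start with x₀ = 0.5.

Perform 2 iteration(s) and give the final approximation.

f(x) = x - cos(x)
f'(x) = 1 + sin(x)
x₀ = 0.5

Newton-Raphson formula: x_{n+1} = x_n - f(x_n)/f'(x_n)

Iteration 1:
  f(0.500000) = -0.377583
  f'(0.500000) = 1.479426
  x_1 = 0.500000 - (-0.377583)/1.479426 = 0.755222
Iteration 2:
  f(0.755222) = 0.027103
  f'(0.755222) = 1.685451
  x_2 = 0.755222 - 0.027103/1.685451 = 0.739142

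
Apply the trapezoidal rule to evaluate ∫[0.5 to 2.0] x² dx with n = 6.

f(x) = x²
a = 0.5, b = 2.0, n = 6
h = (b - a)/n = 0.250000

Trapezoidal rule: (h/2)[f(x₀) + 2f(x₁) + 2f(x₂) + ... + f(xₙ)]

x_0 = 0.5000, f(x_0) = 0.250000, coefficient = 1
x_1 = 0.7500, f(x_1) = 0.562500, coefficient = 2
x_2 = 1.0000, f(x_2) = 1.000000, coefficient = 2
x_3 = 1.2500, f(x_3) = 1.562500, coefficient = 2
x_4 = 1.5000, f(x_4) = 2.250000, coefficient = 2
x_5 = 1.7500, f(x_5) = 3.062500, coefficient = 2
x_6 = 2.0000, f(x_6) = 4.000000, coefficient = 1

I ≈ (0.250000/2) × 21.125000 = 2.640625
Exact value: 2.625000
Error: 0.015625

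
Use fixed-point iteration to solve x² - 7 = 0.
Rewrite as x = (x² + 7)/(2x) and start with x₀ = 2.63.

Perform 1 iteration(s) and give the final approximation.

Equation: x² - 7 = 0
Fixed-point form: x = (x² + 7)/(2x)
x₀ = 2.63

x_1 = g(2.630000) = 2.645798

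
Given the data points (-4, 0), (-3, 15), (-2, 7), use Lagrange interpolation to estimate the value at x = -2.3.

Lagrange interpolation formula:
P(x) = Σ yᵢ × Lᵢ(x)
where Lᵢ(x) = Π_{j≠i} (x - xⱼ)/(xᵢ - xⱼ)

L_0(-2.3) = (-2.3 - (-3))/(-4 - (-3)) × (-2.3 - (-2))/(-4 - (-2)) = -0.105000
L_1(-2.3) = (-2.3 - (-4))/(-3 - (-4)) × (-2.3 - (-2))/(-3 - (-2)) = 0.510000
L_2(-2.3) = (-2.3 - (-4))/(-2 - (-4)) × (-2.3 - (-3))/(-2 - (-3)) = 0.595000

P(-2.3) = 0×L_0(-2.3) + 15×L_1(-2.3) + 7×L_2(-2.3)
P(-2.3) = 11.815000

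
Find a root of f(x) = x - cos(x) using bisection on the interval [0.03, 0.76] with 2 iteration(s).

f(x) = x - cos(x)
Initial interval: [0.03, 0.76]

Iteration 1:
  c_1 = (0.030000 + 0.760000)/2 = 0.395000
  f(c_1) = f(0.395000) = -0.527997
  f(a) × f(c) ≥ 0, new interval: [0.395000, 0.760000]
Iteration 2:
  c_2 = (0.395000 + 0.760000)/2 = 0.577500
  f(c_2) = f(0.577500) = -0.260330
  f(a) × f(c) ≥ 0, new interval: [0.577500, 0.760000]

After 2 iteration(s), the approximation is c_2 = 0.577500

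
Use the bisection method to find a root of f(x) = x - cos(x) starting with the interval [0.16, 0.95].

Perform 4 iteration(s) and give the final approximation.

f(x) = x - cos(x)
Initial interval: [0.16, 0.95]

Iteration 1:
  c_1 = (0.160000 + 0.950000)/2 = 0.555000
  f(c_1) = f(0.555000) = -0.294900
  f(a) × f(c) ≥ 0, new interval: [0.555000, 0.950000]
Iteration 2:
  c_2 = (0.555000 + 0.950000)/2 = 0.752500
  f(c_2) = f(0.752500) = 0.022518
  f(a) × f(c) < 0, new interval: [0.555000, 0.752500]
Iteration 3:
  c_3 = (0.555000 + 0.752500)/2 = 0.653750
  f(c_3) = f(0.653750) = -0.140059
  f(a) × f(c) ≥ 0, new interval: [0.653750, 0.752500]
Iteration 4:
  c_4 = (0.653750 + 0.752500)/2 = 0.703125
  f(c_4) = f(0.703125) = -0.059700
  f(a) × f(c) ≥ 0, new interval: [0.703125, 0.752500]

After 4 iteration(s), the approximation is c_4 = 0.703125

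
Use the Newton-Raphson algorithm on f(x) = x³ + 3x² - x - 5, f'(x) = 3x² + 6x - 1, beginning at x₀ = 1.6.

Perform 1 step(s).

f(x) = x³ + 3x² - x - 5
f'(x) = 3x² + 6x - 1
x₀ = 1.6

Newton-Raphson formula: x_{n+1} = x_n - f(x_n)/f'(x_n)

Iteration 1:
  f(1.600000) = 5.176000
  f'(1.600000) = 16.280000
  x_1 = 1.600000 - 5.176000/16.280000 = 1.282064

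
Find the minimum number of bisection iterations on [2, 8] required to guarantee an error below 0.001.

We need (b-a)/2^n ≤ 0.001
(8 - 2)/2^n ≤ 0.001
6/2^n ≤ 0.001
2^n ≥ 6000
n ≥ log₂(6000) = 12.55
n ≥ 13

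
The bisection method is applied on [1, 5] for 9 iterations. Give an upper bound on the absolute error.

Bisection error bound: |error| ≤ (b-a)/2^n
|error| ≤ (5 - 1)/2^9 = 4/2^9
|error| ≤ 0.0078125000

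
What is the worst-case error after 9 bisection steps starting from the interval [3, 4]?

Bisection error bound: |error| ≤ (b-a)/2^n
|error| ≤ (4 - 3)/2^9 = 1/2^9
|error| ≤ 0.0019531250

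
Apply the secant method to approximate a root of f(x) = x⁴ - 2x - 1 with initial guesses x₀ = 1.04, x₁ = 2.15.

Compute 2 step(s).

f(x) = x⁴ - 2x - 1
x₀ = 1.04, x₁ = 2.15

Secant formula: x_{n+1} = x_n - f(x_n)(x_n - x_{n-1})/(f(x_n) - f(x_{n-1}))

Iteration 1:
  f(1.040000) = -1.910141
  f(2.150000) = 16.067506
  x_2 = 2.150000 - 16.067506×(2.150000 - 1.040000)/(16.067506 - (-1.910141))
       = 1.157939
Iteration 2:
  f(2.150000) = 16.067506
  f(1.157939) = -1.518074
  x_3 = 1.157939 - (-1.518074)×(1.157939 - 2.150000)/(-1.518074 - 16.067506)
       = 1.243578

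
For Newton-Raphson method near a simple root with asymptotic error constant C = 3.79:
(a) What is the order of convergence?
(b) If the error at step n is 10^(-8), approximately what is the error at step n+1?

(a) Newton-Raphson has quadratic (order 2) convergence near simple roots.
    This means |e_{n+1}| ≈ C|e_n|².

(b) With |e_n| = 10^(-8) and C = 3.79:
    |e_{n+1}| ≈ 3.79 × (10^(-8))² = 3.79 × 10^(-16)

(a) 2 (quadratic); (b) |e_{n+1}| ≈ 3.790e-16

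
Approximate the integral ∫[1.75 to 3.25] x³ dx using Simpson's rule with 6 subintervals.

f(x) = x³
a = 1.75, b = 3.25, n = 6
h = (b - a)/n = 0.250000

Simpson's rule: (h/3)[f(x₀) + 4f(x₁) + 2f(x₂) + ... + f(xₙ)]

x_0 = 1.7500, f(x_0) = 5.359375, coefficient = 1
x_1 = 2.0000, f(x_1) = 8.000000, coefficient = 4
x_2 = 2.2500, f(x_2) = 11.390625, coefficient = 2
x_3 = 2.5000, f(x_3) = 15.625000, coefficient = 4
x_4 = 2.7500, f(x_4) = 20.796875, coefficient = 2
x_5 = 3.0000, f(x_5) = 27.000000, coefficient = 4
x_6 = 3.2500, f(x_6) = 34.328125, coefficient = 1

I ≈ (0.250000/3) × 306.562500 = 25.546875
Exact value: 25.546875
Error: 0.000000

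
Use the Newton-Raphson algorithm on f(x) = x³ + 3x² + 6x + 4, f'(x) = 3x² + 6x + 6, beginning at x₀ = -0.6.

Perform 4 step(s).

f(x) = x³ + 3x² + 6x + 4
f'(x) = 3x² + 6x + 6
x₀ = -0.6

Newton-Raphson formula: x_{n+1} = x_n - f(x_n)/f'(x_n)

Iteration 1:
  f(-0.600000) = 1.264000
  f'(-0.600000) = 3.480000
  x_1 = -0.600000 - 1.264000/3.480000 = -0.963218
Iteration 2:
  f(-0.963218) = 0.110395
  f'(-0.963218) = 3.004059
  x_2 = -0.963218 - 0.110395/3.004059 = -0.999967
Iteration 3:
  f(-0.999967) = 0.000099
  f'(-0.999967) = 3.000000
  x_3 = -0.999967 - 0.000099/3.000000 = -1.000000
Iteration 4:
  f(-1.000000) = 0.000000
  f'(-1.000000) = 3.000000
  x_4 = -1.000000 - 0.000000/3.000000 = -1.000000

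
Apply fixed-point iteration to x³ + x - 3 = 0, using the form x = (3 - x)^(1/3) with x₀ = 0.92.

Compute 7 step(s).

Equation: x³ + x - 3 = 0
Fixed-point form: x = (3 - x)^(1/3)
x₀ = 0.92

x_1 = g(0.920000) = 1.276501
x_2 = g(1.276501) = 1.198957
x_3 = g(1.198957) = 1.216675
x_4 = g(1.216675) = 1.212672
x_5 = g(1.212672) = 1.213579
x_6 = g(1.213579) = 1.213374
x_7 = g(1.213374) = 1.213420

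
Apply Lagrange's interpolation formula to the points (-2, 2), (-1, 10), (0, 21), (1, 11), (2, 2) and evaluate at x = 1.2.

Lagrange interpolation formula:
P(x) = Σ yᵢ × Lᵢ(x)
where Lᵢ(x) = Π_{j≠i} (x - xⱼ)/(xᵢ - xⱼ)

L_0(1.2) = (1.2 - (-1))/(-2 - (-1)) × (1.2 - 0)/(-2 - 0) × (1.2 - 1)/(-2 - 1) × (1.2 - 2)/(-2 - 2) = -0.017600
L_1(1.2) = (1.2 - (-2))/(-1 - (-2)) × (1.2 - 0)/(-1 - 0) × (1.2 - 1)/(-1 - 1) × (1.2 - 2)/(-1 - 2) = 0.102400
L_2(1.2) = (1.2 - (-2))/(0 - (-2)) × (1.2 - (-1))/(0 - (-1)) × (1.2 - 1)/(0 - 1) × (1.2 - 2)/(0 - 2) = -0.281600
L_3(1.2) = (1.2 - (-2))/(1 - (-2)) × (1.2 - (-1))/(1 - (-1)) × (1.2 - 0)/(1 - 0) × (1.2 - 2)/(1 - 2) = 1.126400
L_4(1.2) = (1.2 - (-2))/(2 - (-2)) × (1.2 - (-1))/(2 - (-1)) × (1.2 - 0)/(2 - 0) × (1.2 - 1)/(2 - 1) = 0.070400

P(1.2) = 2×L_0(1.2) + 10×L_1(1.2) + 21×L_2(1.2) + 11×L_3(1.2) + 2×L_4(1.2)
P(1.2) = 7.606400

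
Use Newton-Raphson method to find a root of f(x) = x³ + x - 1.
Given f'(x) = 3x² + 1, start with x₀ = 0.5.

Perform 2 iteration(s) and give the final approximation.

f(x) = x³ + x - 1
f'(x) = 3x² + 1
x₀ = 0.5

Newton-Raphson formula: x_{n+1} = x_n - f(x_n)/f'(x_n)

Iteration 1:
  f(0.500000) = -0.375000
  f'(0.500000) = 1.750000
  x_1 = 0.500000 - (-0.375000)/1.750000 = 0.714286
Iteration 2:
  f(0.714286) = 0.078717
  f'(0.714286) = 2.530612
  x_2 = 0.714286 - 0.078717/2.530612 = 0.683180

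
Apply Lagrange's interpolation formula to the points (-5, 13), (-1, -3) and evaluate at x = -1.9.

Lagrange interpolation formula:
P(x) = Σ yᵢ × Lᵢ(x)
where Lᵢ(x) = Π_{j≠i} (x - xⱼ)/(xᵢ - xⱼ)

L_0(-1.9) = (-1.9 - (-1))/(-5 - (-1)) = 0.225000
L_1(-1.9) = (-1.9 - (-5))/(-1 - (-5)) = 0.775000

P(-1.9) = 13×L_0(-1.9) + (-3)×L_1(-1.9)
P(-1.9) = 0.600000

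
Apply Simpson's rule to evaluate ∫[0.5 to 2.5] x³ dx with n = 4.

f(x) = x³
a = 0.5, b = 2.5, n = 4
h = (b - a)/n = 0.500000

Simpson's rule: (h/3)[f(x₀) + 4f(x₁) + 2f(x₂) + ... + f(xₙ)]

x_0 = 0.5000, f(x_0) = 0.125000, coefficient = 1
x_1 = 1.0000, f(x_1) = 1.000000, coefficient = 4
x_2 = 1.5000, f(x_2) = 3.375000, coefficient = 2
x_3 = 2.0000, f(x_3) = 8.000000, coefficient = 4
x_4 = 2.5000, f(x_4) = 15.625000, coefficient = 1

I ≈ (0.500000/3) × 58.500000 = 9.750000
Exact value: 9.750000
Error: 0.000000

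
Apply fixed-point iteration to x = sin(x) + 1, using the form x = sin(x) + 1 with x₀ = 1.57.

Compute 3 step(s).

Equation: x = sin(x) + 1
Fixed-point form: x = sin(x) + 1
x₀ = 1.57

x_1 = g(1.570000) = 2.000000
x_2 = g(2.000000) = 1.909298
x_3 = g(1.909298) = 1.943253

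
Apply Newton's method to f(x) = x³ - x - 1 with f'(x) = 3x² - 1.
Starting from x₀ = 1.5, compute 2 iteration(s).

f(x) = x³ - x - 1
f'(x) = 3x² - 1
x₀ = 1.5

Newton-Raphson formula: x_{n+1} = x_n - f(x_n)/f'(x_n)

Iteration 1:
  f(1.500000) = 0.875000
  f'(1.500000) = 5.750000
  x_1 = 1.500000 - 0.875000/5.750000 = 1.347826
Iteration 2:
  f(1.347826) = 0.100682
  f'(1.347826) = 4.449905
  x_2 = 1.347826 - 0.100682/4.449905 = 1.325200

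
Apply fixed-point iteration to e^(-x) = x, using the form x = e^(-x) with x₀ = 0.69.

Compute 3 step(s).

Equation: e^(-x) = x
Fixed-point form: x = e^(-x)
x₀ = 0.69

x_1 = g(0.690000) = 0.501576
x_2 = g(0.501576) = 0.605575
x_3 = g(0.605575) = 0.545760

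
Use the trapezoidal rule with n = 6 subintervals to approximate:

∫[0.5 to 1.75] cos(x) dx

f(x) = cos(x)
a = 0.5, b = 1.75, n = 6
h = (b - a)/n = 0.208333

Trapezoidal rule: (h/2)[f(x₀) + 2f(x₁) + 2f(x₂) + ... + f(xₙ)]

x_0 = 0.5000, f(x_0) = 0.877583, coefficient = 1
x_1 = 0.7083, f(x_1) = 0.759447, coefficient = 2
x_2 = 0.9167, f(x_2) = 0.608469, coefficient = 2
x_3 = 1.1250, f(x_3) = 0.431177, coefficient = 2
x_4 = 1.3333, f(x_4) = 0.235238, coefficient = 2
x_5 = 1.5417, f(x_5) = 0.029126, coefficient = 2
x_6 = 1.7500, f(x_6) = -0.178246, coefficient = 1

I ≈ (0.208333/2) × 4.826248 = 0.502734
Exact value: 0.504560
Error: 0.001826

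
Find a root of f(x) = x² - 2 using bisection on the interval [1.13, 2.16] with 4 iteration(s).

f(x) = x² - 2
Initial interval: [1.13, 2.16]

Iteration 1:
  c_1 = (1.130000 + 2.160000)/2 = 1.645000
  f(c_1) = f(1.645000) = 0.706025
  f(a) × f(c) < 0, new interval: [1.130000, 1.645000]
Iteration 2:
  c_2 = (1.130000 + 1.645000)/2 = 1.387500
  f(c_2) = f(1.387500) = -0.074844
  f(a) × f(c) ≥ 0, new interval: [1.387500, 1.645000]
Iteration 3:
  c_3 = (1.387500 + 1.645000)/2 = 1.516250
  f(c_3) = f(1.516250) = 0.299014
  f(a) × f(c) < 0, new interval: [1.387500, 1.516250]
Iteration 4:
  c_4 = (1.387500 + 1.516250)/2 = 1.451875
  f(c_4) = f(1.451875) = 0.107941
  f(a) × f(c) < 0, new interval: [1.387500, 1.451875]

After 4 iteration(s), the approximation is c_4 = 1.451875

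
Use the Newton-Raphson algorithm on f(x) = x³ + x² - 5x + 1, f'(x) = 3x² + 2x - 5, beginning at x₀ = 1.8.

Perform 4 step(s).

f(x) = x³ + x² - 5x + 1
f'(x) = 3x² + 2x - 5
x₀ = 1.8

Newton-Raphson formula: x_{n+1} = x_n - f(x_n)/f'(x_n)

Iteration 1:
  f(1.800000) = 1.072000
  f'(1.800000) = 8.320000
  x_1 = 1.800000 - 1.072000/8.320000 = 1.671154
Iteration 2:
  f(1.671154) = 0.104110
  f'(1.671154) = 6.720573
  x_2 = 1.671154 - 0.104110/6.720573 = 1.655663
Iteration 3:
  f(1.655663) = 0.001439
  f'(1.655663) = 6.534982
  x_3 = 1.655663 - 0.001439/6.534982 = 1.655442
Iteration 4:
  f(1.655442) = 0.000000
  f'(1.655442) = 6.532354
  x_4 = 1.655442 - 0.000000/6.532354 = 1.655442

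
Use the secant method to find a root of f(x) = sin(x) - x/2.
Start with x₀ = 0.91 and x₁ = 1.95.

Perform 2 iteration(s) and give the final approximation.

f(x) = sin(x) - x/2
x₀ = 0.91, x₁ = 1.95

Secant formula: x_{n+1} = x_n - f(x_n)(x_n - x_{n-1})/(f(x_n) - f(x_{n-1}))

Iteration 1:
  f(0.910000) = 0.334504
  f(1.950000) = -0.046040
  x_2 = 1.950000 - (-0.046040)×(1.950000 - 0.910000)/(-0.046040 - 0.334504)
       = 1.824175
Iteration 2:
  f(1.950000) = -0.046040
  f(1.824175) = 0.055983
  x_3 = 1.824175 - 0.055983×(1.824175 - 1.950000)/(0.055983 - (-0.046040))
       = 1.893219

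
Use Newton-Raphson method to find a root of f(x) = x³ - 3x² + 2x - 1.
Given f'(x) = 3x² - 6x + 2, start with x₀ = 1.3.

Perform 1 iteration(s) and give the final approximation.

f(x) = x³ - 3x² + 2x - 1
f'(x) = 3x² - 6x + 2
x₀ = 1.3

Newton-Raphson formula: x_{n+1} = x_n - f(x_n)/f'(x_n)

Iteration 1:
  f(1.300000) = -1.273000
  f'(1.300000) = -0.730000
  x_1 = 1.300000 - (-1.273000)/(-0.730000) = -0.443836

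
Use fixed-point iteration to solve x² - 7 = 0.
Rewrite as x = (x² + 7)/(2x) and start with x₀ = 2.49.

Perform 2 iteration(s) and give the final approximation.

Equation: x² - 7 = 0
Fixed-point form: x = (x² + 7)/(2x)
x₀ = 2.49

x_1 = g(2.490000) = 2.650622
x_2 = g(2.650622) = 2.645756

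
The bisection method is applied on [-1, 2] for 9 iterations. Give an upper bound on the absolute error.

Bisection error bound: |error| ≤ (b-a)/2^n
|error| ≤ (2 - (-1))/2^9 = 3/2^9
|error| ≤ 0.0058593750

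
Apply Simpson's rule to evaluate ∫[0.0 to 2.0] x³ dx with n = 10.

f(x) = x³
a = 0.0, b = 2.0, n = 10
h = (b - a)/n = 0.200000

Simpson's rule: (h/3)[f(x₀) + 4f(x₁) + 2f(x₂) + ... + f(xₙ)]

x_0 = 0.0000, f(x_0) = 0.000000, coefficient = 1
x_1 = 0.2000, f(x_1) = 0.008000, coefficient = 4
x_2 = 0.4000, f(x_2) = 0.064000, coefficient = 2
x_3 = 0.6000, f(x_3) = 0.216000, coefficient = 4
x_4 = 0.8000, f(x_4) = 0.512000, coefficient = 2
x_5 = 1.0000, f(x_5) = 1.000000, coefficient = 4
x_6 = 1.2000, f(x_6) = 1.728000, coefficient = 2
x_7 = 1.4000, f(x_7) = 2.744000, coefficient = 4
x_8 = 1.6000, f(x_8) = 4.096000, coefficient = 2
x_9 = 1.8000, f(x_9) = 5.832000, coefficient = 4
x_10 = 2.0000, f(x_10) = 8.000000, coefficient = 1

I ≈ (0.200000/3) × 60.000000 = 4.000000
Exact value: 4.000000
Error: 0.000000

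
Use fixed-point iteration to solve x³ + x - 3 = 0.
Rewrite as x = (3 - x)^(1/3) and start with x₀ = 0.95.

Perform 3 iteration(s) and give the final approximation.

Equation: x³ + x - 3 = 0
Fixed-point form: x = (3 - x)^(1/3)
x₀ = 0.95

x_1 = g(0.950000) = 1.270334
x_2 = g(1.270334) = 1.200386
x_3 = g(1.200386) = 1.216354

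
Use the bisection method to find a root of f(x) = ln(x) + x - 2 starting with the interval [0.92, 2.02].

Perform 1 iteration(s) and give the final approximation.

f(x) = ln(x) + x - 2
Initial interval: [0.92, 2.02]

Iteration 1:
  c_1 = (0.920000 + 2.020000)/2 = 1.470000
  f(c_1) = f(1.470000) = -0.144738
  f(a) × f(c) ≥ 0, new interval: [1.470000, 2.020000]

After 1 iteration(s), the approximation is c_1 = 1.470000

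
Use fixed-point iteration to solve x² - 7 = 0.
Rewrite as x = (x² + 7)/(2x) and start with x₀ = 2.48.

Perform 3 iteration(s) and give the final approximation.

Equation: x² - 7 = 0
Fixed-point form: x = (x² + 7)/(2x)
x₀ = 2.48

x_1 = g(2.480000) = 2.651290
x_2 = g(2.651290) = 2.645757
x_3 = g(2.645757) = 2.645751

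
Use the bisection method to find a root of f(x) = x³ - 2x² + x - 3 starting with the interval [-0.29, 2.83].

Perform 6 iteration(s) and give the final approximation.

f(x) = x³ - 2x² + x - 3
Initial interval: [-0.29, 2.83]

Iteration 1:
  c_1 = (-0.290000 + 2.830000)/2 = 1.270000
  f(c_1) = f(1.270000) = -2.907417
  f(a) × f(c) ≥ 0, new interval: [1.270000, 2.830000]
Iteration 2:
  c_2 = (1.270000 + 2.830000)/2 = 2.050000
  f(c_2) = f(2.050000) = -0.739875
  f(a) × f(c) ≥ 0, new interval: [2.050000, 2.830000]
Iteration 3:
  c_3 = (2.050000 + 2.830000)/2 = 2.440000
  f(c_3) = f(2.440000) = 2.059584
  f(a) × f(c) < 0, new interval: [2.050000, 2.440000]
Iteration 4:
  c_4 = (2.050000 + 2.440000)/2 = 2.245000
  f(c_4) = f(2.245000) = 0.479806
  f(a) × f(c) < 0, new interval: [2.050000, 2.245000]
Iteration 5:
  c_5 = (2.050000 + 2.245000)/2 = 2.147500
  f(c_5) = f(2.147500) = -0.172266
  f(a) × f(c) ≥ 0, new interval: [2.147500, 2.245000]
Iteration 6:
  c_6 = (2.147500 + 2.245000)/2 = 2.196250
  f(c_6) = f(2.196250) = 0.142865
  f(a) × f(c) < 0, new interval: [2.147500, 2.196250]

After 6 iteration(s), the approximation is c_6 = 2.196250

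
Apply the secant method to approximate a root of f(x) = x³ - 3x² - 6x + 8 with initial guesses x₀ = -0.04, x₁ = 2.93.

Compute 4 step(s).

f(x) = x³ - 3x² - 6x + 8
x₀ = -0.04, x₁ = 2.93

Secant formula: x_{n+1} = x_n - f(x_n)(x_n - x_{n-1})/(f(x_n) - f(x_{n-1}))

Iteration 1:
  f(-0.040000) = 8.235136
  f(2.930000) = -10.180943
  x_2 = 2.930000 - (-10.180943)×(2.930000 - (-0.040000))/(-10.180943 - 8.235136)
       = 1.288098
Iteration 2:
  f(2.930000) = -10.180943
  f(1.288098) = -2.568968
  x_3 = 1.288098 - (-2.568968)×(1.288098 - 2.930000)/(-2.568968 - (-10.180943))
       = 0.733972
Iteration 3:
  f(1.288098) = -2.568968
  f(0.733972) = 2.375428
  x_4 = 0.733972 - 2.375428×(0.733972 - 1.288098)/(2.375428 - (-2.568968))
       = 1.000190
Iteration 4:
  f(0.733972) = 2.375428
  f(1.000190) = -0.001706
  x_5 = 1.000190 - (-0.001706)×(1.000190 - 0.733972)/(-0.001706 - 2.375428)
       = 0.999998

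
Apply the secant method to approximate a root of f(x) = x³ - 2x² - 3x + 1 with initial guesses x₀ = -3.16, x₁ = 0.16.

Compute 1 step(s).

f(x) = x³ - 2x² - 3x + 1
x₀ = -3.16, x₁ = 0.16

Secant formula: x_{n+1} = x_n - f(x_n)(x_n - x_{n-1})/(f(x_n) - f(x_{n-1}))

Iteration 1:
  f(-3.160000) = -41.045696
  f(0.160000) = 0.472896
  x_2 = 0.160000 - 0.472896×(0.160000 - (-3.160000))/(0.472896 - (-41.045696))
       = 0.122185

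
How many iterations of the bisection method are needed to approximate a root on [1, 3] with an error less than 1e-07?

We need (b-a)/2^n ≤ 1e-07
(3 - 1)/2^n ≤ 1e-07
2/2^n ≤ 1e-07
2^n ≥ 20000000
n ≥ log₂(20000000) = 24.25
n ≥ 25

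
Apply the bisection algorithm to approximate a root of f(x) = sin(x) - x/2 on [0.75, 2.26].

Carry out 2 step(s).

f(x) = sin(x) - x/2
Initial interval: [0.75, 2.26]

Iteration 1:
  c_1 = (0.750000 + 2.260000)/2 = 1.505000
  f(c_1) = f(1.505000) = 0.245336
  f(a) × f(c) ≥ 0, new interval: [1.505000, 2.260000]
Iteration 2:
  c_2 = (1.505000 + 2.260000)/2 = 1.882500
  f(c_2) = f(1.882500) = 0.010562
  f(a) × f(c) ≥ 0, new interval: [1.882500, 2.260000]

After 2 iteration(s), the approximation is c_2 = 1.882500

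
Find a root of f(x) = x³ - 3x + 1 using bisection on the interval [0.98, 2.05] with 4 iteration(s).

f(x) = x³ - 3x + 1
Initial interval: [0.98, 2.05]

Iteration 1:
  c_1 = (0.980000 + 2.050000)/2 = 1.515000
  f(c_1) = f(1.515000) = -0.067734
  f(a) × f(c) ≥ 0, new interval: [1.515000, 2.050000]
Iteration 2:
  c_2 = (1.515000 + 2.050000)/2 = 1.782500
  f(c_2) = f(1.782500) = 1.316048
  f(a) × f(c) < 0, new interval: [1.515000, 1.782500]
Iteration 3:
  c_3 = (1.515000 + 1.782500)/2 = 1.648750
  f(c_3) = f(1.648750) = 0.535673
  f(a) × f(c) < 0, new interval: [1.515000, 1.648750]
Iteration 4:
  c_4 = (1.515000 + 1.648750)/2 = 1.581875
  f(c_4) = f(1.581875) = 0.212746
  f(a) × f(c) < 0, new interval: [1.515000, 1.581875]

After 4 iteration(s), the approximation is c_4 = 1.581875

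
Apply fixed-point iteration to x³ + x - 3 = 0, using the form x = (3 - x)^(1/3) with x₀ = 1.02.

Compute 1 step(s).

Equation: x³ + x - 3 = 0
Fixed-point form: x = (3 - x)^(1/3)
x₀ = 1.02

x_1 = g(1.020000) = 1.255707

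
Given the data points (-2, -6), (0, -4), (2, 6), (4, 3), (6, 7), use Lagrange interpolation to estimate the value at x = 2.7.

Lagrange interpolation formula:
P(x) = Σ yᵢ × Lᵢ(x)
where Lᵢ(x) = Π_{j≠i} (x - xⱼ)/(xᵢ - xⱼ)

L_0(2.7) = (2.7 - 0)/(-2 - 0) × (2.7 - 2)/(-2 - 2) × (2.7 - 4)/(-2 - 4) × (2.7 - 6)/(-2 - 6) = 0.021115
L_1(2.7) = (2.7 - (-2))/(0 - (-2)) × (2.7 - 2)/(0 - 2) × (2.7 - 4)/(0 - 4) × (2.7 - 6)/(0 - 6) = -0.147022
L_2(2.7) = (2.7 - (-2))/(2 - (-2)) × (2.7 - 0)/(2 - 0) × (2.7 - 4)/(2 - 4) × (2.7 - 6)/(2 - 6) = 0.850627
L_3(2.7) = (2.7 - (-2))/(4 - (-2)) × (2.7 - 0)/(4 - 0) × (2.7 - 2)/(4 - 2) × (2.7 - 6)/(4 - 6) = 0.305353
L_4(2.7) = (2.7 - (-2))/(6 - (-2)) × (2.7 - 0)/(6 - 0) × (2.7 - 2)/(6 - 2) × (2.7 - 4)/(6 - 4) = -0.030073

P(2.7) = (-6)×L_0(2.7) + (-4)×L_1(2.7) + 6×L_2(2.7) + 3×L_3(2.7) + 7×L_4(2.7)
P(2.7) = 6.270709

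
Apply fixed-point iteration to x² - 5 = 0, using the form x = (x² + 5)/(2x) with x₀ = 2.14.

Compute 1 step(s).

Equation: x² - 5 = 0
Fixed-point form: x = (x² + 5)/(2x)
x₀ = 2.14

x_1 = g(2.140000) = 2.238224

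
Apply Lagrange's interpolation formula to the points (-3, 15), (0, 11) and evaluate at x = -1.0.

Lagrange interpolation formula:
P(x) = Σ yᵢ × Lᵢ(x)
where Lᵢ(x) = Π_{j≠i} (x - xⱼ)/(xᵢ - xⱼ)

L_0(-1.0) = (-1.0 - 0)/(-3 - 0) = 0.333333
L_1(-1.0) = (-1.0 - (-3))/(0 - (-3)) = 0.666667

P(-1.0) = 15×L_0(-1.0) + 11×L_1(-1.0)
P(-1.0) = 12.333333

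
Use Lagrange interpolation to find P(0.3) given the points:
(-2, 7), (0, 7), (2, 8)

Lagrange interpolation formula:
P(x) = Σ yᵢ × Lᵢ(x)
where Lᵢ(x) = Π_{j≠i} (x - xⱼ)/(xᵢ - xⱼ)

L_0(0.3) = (0.3 - 0)/(-2 - 0) × (0.3 - 2)/(-2 - 2) = -0.063750
L_1(0.3) = (0.3 - (-2))/(0 - (-2)) × (0.3 - 2)/(0 - 2) = 0.977500
L_2(0.3) = (0.3 - (-2))/(2 - (-2)) × (0.3 - 0)/(2 - 0) = 0.086250

P(0.3) = 7×L_0(0.3) + 7×L_1(0.3) + 8×L_2(0.3)
P(0.3) = 7.086250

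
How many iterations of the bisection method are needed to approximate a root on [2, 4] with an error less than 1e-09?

We need (b-a)/2^n ≤ 1e-09
(4 - 2)/2^n ≤ 1e-09
2/2^n ≤ 1e-09
2^n ≥ 2000000000
n ≥ log₂(2000000000) = 30.90
n ≥ 31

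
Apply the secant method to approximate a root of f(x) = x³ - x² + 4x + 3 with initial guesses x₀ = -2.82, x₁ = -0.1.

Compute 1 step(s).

f(x) = x³ - x² + 4x + 3
x₀ = -2.82, x₁ = -0.1

Secant formula: x_{n+1} = x_n - f(x_n)(x_n - x_{n-1})/(f(x_n) - f(x_{n-1}))

Iteration 1:
  f(-2.820000) = -38.658168
  f(-0.100000) = 2.589000
  x_2 = -0.100000 - 2.589000×(-0.100000 - (-2.820000))/(2.589000 - (-38.658168))
       = -0.270729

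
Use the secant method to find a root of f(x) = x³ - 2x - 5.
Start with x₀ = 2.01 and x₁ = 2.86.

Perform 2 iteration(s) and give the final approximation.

f(x) = x³ - 2x - 5
x₀ = 2.01, x₁ = 2.86

Secant formula: x_{n+1} = x_n - f(x_n)(x_n - x_{n-1})/(f(x_n) - f(x_{n-1}))

Iteration 1:
  f(2.010000) = -0.899399
  f(2.860000) = 12.673656
  x_2 = 2.860000 - 12.673656×(2.860000 - 2.010000)/(12.673656 - (-0.899399))
       = 2.066324
Iteration 2:
  f(2.860000) = 12.673656
  f(2.066324) = -0.310075
  x_3 = 2.066324 - (-0.310075)×(2.066324 - 2.860000)/(-0.310075 - 12.673656)
       = 2.085278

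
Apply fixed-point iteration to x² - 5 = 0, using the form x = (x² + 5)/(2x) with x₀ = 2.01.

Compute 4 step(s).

Equation: x² - 5 = 0
Fixed-point form: x = (x² + 5)/(2x)
x₀ = 2.01

x_1 = g(2.010000) = 2.248781
x_2 = g(2.248781) = 2.236104
x_3 = g(2.236104) = 2.236068
x_4 = g(2.236068) = 2.236068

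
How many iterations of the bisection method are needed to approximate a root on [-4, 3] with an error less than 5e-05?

We need (b-a)/2^n ≤ 5e-05
(3 - (-4))/2^n ≤ 5e-05
7/2^n ≤ 5e-05
2^n ≥ 140000
n ≥ log₂(140000) = 17.10
n ≥ 18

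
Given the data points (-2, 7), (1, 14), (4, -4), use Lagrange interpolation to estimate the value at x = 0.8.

Lagrange interpolation formula:
P(x) = Σ yᵢ × Lᵢ(x)
where Lᵢ(x) = Π_{j≠i} (x - xⱼ)/(xᵢ - xⱼ)

L_0(0.8) = (0.8 - 1)/(-2 - 1) × (0.8 - 4)/(-2 - 4) = 0.035556
L_1(0.8) = (0.8 - (-2))/(1 - (-2)) × (0.8 - 4)/(1 - 4) = 0.995556
L_2(0.8) = (0.8 - (-2))/(4 - (-2)) × (0.8 - 1)/(4 - 1) = -0.031111

P(0.8) = 7×L_0(0.8) + 14×L_1(0.8) + (-4)×L_2(0.8)
P(0.8) = 14.311111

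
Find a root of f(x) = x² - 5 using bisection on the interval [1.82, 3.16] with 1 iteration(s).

f(x) = x² - 5
Initial interval: [1.82, 3.16]

Iteration 1:
  c_1 = (1.820000 + 3.160000)/2 = 2.490000
  f(c_1) = f(2.490000) = 1.200100
  f(a) × f(c) < 0, new interval: [1.820000, 2.490000]

After 1 iteration(s), the approximation is c_1 = 2.490000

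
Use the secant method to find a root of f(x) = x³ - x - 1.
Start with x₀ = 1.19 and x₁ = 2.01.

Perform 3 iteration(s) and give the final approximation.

f(x) = x³ - x - 1
x₀ = 1.19, x₁ = 2.01

Secant formula: x_{n+1} = x_n - f(x_n)(x_n - x_{n-1})/(f(x_n) - f(x_{n-1}))

Iteration 1:
  f(1.190000) = -0.504841
  f(2.010000) = 5.110601
  x_2 = 2.010000 - 5.110601×(2.010000 - 1.190000)/(5.110601 - (-0.504841))
       = 1.263720
Iteration 2:
  f(2.010000) = 5.110601
  f(1.263720) = -0.245575
  x_3 = 1.263720 - (-0.245575)×(1.263720 - 2.010000)/(-0.245575 - 5.110601)
       = 1.297936
Iteration 3:
  f(1.263720) = -0.245575
  f(1.297936) = -0.111384
  x_4 = 1.297936 - (-0.111384)×(1.297936 - 1.263720)/(-0.111384 - (-0.245575))
       = 1.326337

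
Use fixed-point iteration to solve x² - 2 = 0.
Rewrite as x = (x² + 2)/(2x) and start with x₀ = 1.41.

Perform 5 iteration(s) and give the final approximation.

Equation: x² - 2 = 0
Fixed-point form: x = (x² + 2)/(2x)
x₀ = 1.41

x_1 = g(1.410000) = 1.414220
x_2 = g(1.414220) = 1.414214
x_3 = g(1.414214) = 1.414214
x_4 = g(1.414214) = 1.414214
x_5 = g(1.414214) = 1.414214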